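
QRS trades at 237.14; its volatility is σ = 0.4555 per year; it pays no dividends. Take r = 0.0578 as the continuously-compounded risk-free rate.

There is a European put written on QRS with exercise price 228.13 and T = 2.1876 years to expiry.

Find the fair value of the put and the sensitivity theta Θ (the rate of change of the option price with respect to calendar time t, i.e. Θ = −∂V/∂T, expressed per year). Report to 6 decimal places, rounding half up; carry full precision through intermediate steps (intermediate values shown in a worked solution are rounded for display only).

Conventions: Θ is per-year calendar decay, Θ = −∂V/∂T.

σ√T = 0.4555·√2.1876 = 0.673709
d₁ = (ln(S/K) + (r+σ²/2)T) / (σ√T) = (ln(237.14/228.13) + (0.0578+0.4555²/2)·2.1876) / 0.673709 = (0.038735 + 0.353385) / 0.673709 = 0.582032
d₂ = d₁ − σ√T = 0.582032 − 0.673709 = -0.091677
e^{−rT} = 0.881224
N(−d₁) = 0.280273,  N(−d₂) = 0.536523
Put price V = K·e^{−rT}·N(−d₂) − S·N(−d₁) = 107.859110 − 66.463832 = 41.395278
φ(d₁) = (1/√(2π))·e^{−d₁²/2} = 0.336782
Θ = −S·φ(d₁)·σ/(2√T) + r·K·e^{−rT}·N(−d₂) = −12.297823 + 6.234257 = -6.063566

price = 41.395278
Θ = -6.063566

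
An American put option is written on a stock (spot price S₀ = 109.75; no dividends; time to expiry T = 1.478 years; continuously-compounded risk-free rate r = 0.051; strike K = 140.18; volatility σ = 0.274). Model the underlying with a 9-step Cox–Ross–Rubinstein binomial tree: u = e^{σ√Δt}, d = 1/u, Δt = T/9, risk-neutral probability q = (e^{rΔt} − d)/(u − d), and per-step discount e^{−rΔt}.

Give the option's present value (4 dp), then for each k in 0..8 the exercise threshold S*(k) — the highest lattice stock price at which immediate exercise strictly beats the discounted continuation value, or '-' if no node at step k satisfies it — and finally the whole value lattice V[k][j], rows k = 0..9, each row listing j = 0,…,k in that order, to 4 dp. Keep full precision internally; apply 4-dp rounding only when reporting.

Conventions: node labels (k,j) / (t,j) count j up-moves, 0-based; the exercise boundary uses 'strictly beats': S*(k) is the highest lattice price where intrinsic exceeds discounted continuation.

Δt=0.16422, u=1.11744, d=0.89491, q=0.51006, disc=e^(-rΔt)=0.99166
k=9 terminal: V=max(K-S,0) → 99.7782 89.7317 77.1871 61.5231 41.9641 17.5414 0.0000 0.0000 0.0000 0.0000
k=8: j=0 S=45.1464 intr=95.0336 cont=93.8644 V=95.0336[EX]; j=1 S=56.3727 intr=83.8073 cont=82.6382 V=83.8073[EX]; j=2 S=70.3905 intr=69.7895 cont=68.6204 V=69.7895[EX]; j=3 S=87.8940 intr=52.2860 cont=51.1168 V=52.2860[EX]; j=4 S=109.7500 intr=30.4300 cont=29.2608 V=30.4300[EX]; j=5 S=137.0408 intr=3.1392 cont=8.5225 V=8.5225[hold]; j=6 S=171.1177 intr=0.0000 cont=0.0000 V=0.0000[hold]; j=7 S=213.6684 intr=0.0000 cont=0.0000 V=0.0000[hold]; j=8 S=266.7998 intr=0.0000 cont=0.0000 V=0.0000[hold]  S*(8)=109.7500
k=7: j=0 S=50.4483 intr=89.7317 cont=88.5626 V=89.7317[EX]; j=1 S=62.9929 intr=77.1871 cont=76.0180 V=77.1871[EX]; j=2 S=78.6569 intr=61.5231 cont=60.3540 V=61.5231[EX]; j=3 S=98.2159 intr=41.9641 cont=40.7949 V=41.9641[EX]; j=4 S=122.6386 intr=17.5414 cont=19.0952 V=19.0952[hold]; j=5 S=153.1343 intr=0.0000 cont=4.1406 V=4.1406[hold]; j=6 S=191.2131 intr=0.0000 cont=0.0000 V=0.0000[hold]; j=7 S=238.7607 intr=0.0000 cont=0.0000 V=0.0000[hold]  S*(7)=98.2159
k=6: j=0 S=56.3727 intr=83.8073 cont=82.6382 V=83.8073[EX]; j=1 S=70.3905 intr=69.7895 cont=68.6204 V=69.7895[EX]; j=2 S=87.8940 intr=52.2860 cont=51.1168 V=52.2860[EX]; j=3 S=109.7500 intr=30.4300 cont=30.0468 V=30.4300[EX]; j=4 S=137.0408 intr=3.1392 cont=11.3718 V=11.3718[hold]; j=5 S=171.1177 intr=0.0000 cont=2.0117 V=2.0117[hold]; j=6 S=213.6684 intr=0.0000 cont=0.0000 V=0.0000[hold]  S*(6)=109.7500
k=5: j=0 S=62.9929 intr=77.1871 cont=76.0180 V=77.1871[EX]; j=1 S=78.6569 intr=61.5231 cont=60.3540 V=61.5231[EX]; j=2 S=98.2159 intr=41.9641 cont=40.7949 V=41.9641[EX]; j=3 S=122.6386 intr=17.5414 cont=20.5363 V=20.5363[hold]; j=4 S=153.1343 intr=0.0000 cont=6.5425 V=6.5425[hold]; j=5 S=191.2131 intr=0.0000 cont=0.9774 V=0.9774[hold]  S*(5)=98.2159
k=4: j=0 S=70.3905 intr=69.7895 cont=68.6204 V=69.7895[EX]; j=1 S=87.8940 intr=52.2860 cont=51.1168 V=52.2860[EX]; j=2 S=109.7500 intr=30.4300 cont=30.7757 V=30.7757[hold]; j=3 S=137.0408 intr=3.1392 cont=13.2868 V=13.2868[hold]; j=4 S=171.1177 intr=0.0000 cont=3.6731 V=3.6731[hold]  S*(4)=87.8940
k=3: j=0 S=78.6569 intr=61.5231 cont=60.3540 V=61.5231[EX]; j=1 S=98.2159 intr=41.9641 cont=40.9698 V=41.9641[EX]; j=2 S=122.6386 intr=17.5414 cont=21.6730 V=21.6730[hold]; j=3 S=153.1343 intr=0.0000 cont=8.3133 V=8.3133[hold]  S*(3)=98.2159
k=2: j=0 S=87.8940 intr=52.2860 cont=51.1168 V=52.2860[EX]; j=1 S=109.7500 intr=30.4300 cont=31.3506 V=31.3506[hold]; j=2 S=137.0408 intr=3.1392 cont=14.7348 V=14.7348[hold]  S*(2)=87.8940
k=1: j=0 S=98.2159 intr=41.9641 cont=41.2606 V=41.9641[EX]; j=1 S=122.6386 intr=17.5414 cont=22.6847 V=22.6847[hold]  S*(1)=98.2159
k=0: j=0 S=109.7500 intr=30.4300 cont=31.8624 V=31.8624[hold]  S*(0)=-

price = 31.8624
boundary = - 98.2159 87.8940 98.2159 87.8940 98.2159 109.7500 98.2159 109.7500
tree:
31.8624
41.9641 22.6847
52.2860 31.3506 14.7348
61.5231 41.9641 21.6730 8.3133
69.7895 52.2860 30.7757 13.2868 3.6731
77.1871 61.5231 41.9641 20.5363 6.5425 0.9774
83.8073 69.7895 52.2860 30.4300 11.3718 2.0117 0.0000
89.7317 77.1871 61.5231 41.9641 19.0952 4.1406 0.0000 0.0000
95.0336 83.8073 69.7895 52.2860 30.4300 8.5225 0.0000 0.0000 0.0000
99.7782 89.7317 77.1871 61.5231 41.9641 17.5414 0.0000 0.0000 0.0000 0.0000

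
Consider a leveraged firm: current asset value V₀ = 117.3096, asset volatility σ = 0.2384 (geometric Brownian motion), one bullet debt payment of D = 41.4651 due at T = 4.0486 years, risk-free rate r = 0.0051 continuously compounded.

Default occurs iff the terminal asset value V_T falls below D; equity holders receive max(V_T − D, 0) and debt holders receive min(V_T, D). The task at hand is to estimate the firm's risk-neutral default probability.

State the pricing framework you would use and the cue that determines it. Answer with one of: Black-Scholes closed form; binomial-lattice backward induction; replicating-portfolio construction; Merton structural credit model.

framework: Merton structural credit model

Key observation: the data describe a firm's assets (V₀ = 117.3096, GBM) and a single zero-coupon debt of face 41.4651, so credit quantities follow from equity-as-call in the structural model.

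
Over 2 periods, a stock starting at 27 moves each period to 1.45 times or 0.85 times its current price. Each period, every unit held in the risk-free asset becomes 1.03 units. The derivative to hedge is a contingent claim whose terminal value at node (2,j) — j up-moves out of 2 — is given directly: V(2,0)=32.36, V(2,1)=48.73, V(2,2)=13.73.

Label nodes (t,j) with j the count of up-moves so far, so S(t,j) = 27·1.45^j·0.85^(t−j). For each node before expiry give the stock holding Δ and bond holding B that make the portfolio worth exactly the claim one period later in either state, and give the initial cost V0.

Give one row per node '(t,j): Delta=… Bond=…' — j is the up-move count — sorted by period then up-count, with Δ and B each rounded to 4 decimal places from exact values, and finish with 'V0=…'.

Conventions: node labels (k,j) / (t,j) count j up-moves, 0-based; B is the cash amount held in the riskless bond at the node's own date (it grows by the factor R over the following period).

Under the risk-neutral measure, an up-move has probability p* = (R−d)/(u−d) = 0.3000 and values discount at R = 1.03.
Terminal payoffs: V(2,0)=32.3600, V(2,1)=48.7300, V(2,2)=13.7300
(1,0): S=22.9500. Δ = (V_up−V_dn)/(S_up−S_dn) = (48.7300−32.3600)/(33.2775−19.5075) = 1.1888. V = [p*·48.7300 + (1−p*)·32.3600]/1.03 = 36.1854. B = V − Δ·S = 8.9021.
(1,1): S=39.1500. Δ = (V_up−V_dn)/(S_up−S_dn) = (13.7300−48.7300)/(56.7675−33.2775) = -1.4900. V = [p*·13.7300 + (1−p*)·48.7300]/1.03 = 37.1165. B = V − Δ·S = 95.4498.
(0,0): S=27.0000. Δ = (V_up−V_dn)/(S_up−S_dn) = (37.1165−36.1854)/(39.1500−22.9500) = 0.0575. V = [p*·37.1165 + (1−p*)·36.1854]/1.03 = 35.4027. B = V − Δ·S = 33.8509.
Verification: the root portfolio costs Δ(0,0)·S0 + B(0,0) = 35.4027, matching V0.

(0,0): Delta=0.0575 Bond=33.8509
(1,0): Delta=1.1888 Bond=8.9021
(1,1): Delta=-1.4900 Bond=95.4498
V0=35.4027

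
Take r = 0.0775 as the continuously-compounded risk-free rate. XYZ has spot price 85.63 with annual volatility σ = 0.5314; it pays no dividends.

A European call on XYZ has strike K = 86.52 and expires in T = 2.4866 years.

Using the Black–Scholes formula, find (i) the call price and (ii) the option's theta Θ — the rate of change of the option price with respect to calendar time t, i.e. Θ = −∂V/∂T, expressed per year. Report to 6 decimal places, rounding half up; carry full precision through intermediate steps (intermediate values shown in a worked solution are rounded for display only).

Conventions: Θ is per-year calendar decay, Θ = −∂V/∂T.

σ√T = 0.5314·√2.4866 = 0.837962
d₁ = (ln(S/K) + (r+σ²/2)T) / (σ√T) = (ln(85.63/86.52) + (0.0775+0.5314²/2)·2.4866) / 0.837962 = (-0.010340 + 0.543802) / 0.837962 = 0.636618
d₂ = d₁ − σ√T = 0.636618 − 0.837962 = -0.201344
e^{−rT} = 0.824720
N(d₁) = 0.737813,  N(d₂) = 0.420215
Call price V = S·N(d₁) − K·e^{−rT}·N(d₂) = 63.178944 − 29.984322 = 33.194623
φ(d₁) = (1/√(2π))·e^{−d₁²/2} = 0.325765
Θ = −S·φ(d₁)·σ/(2√T) − r·K·e^{−rT}·N(d₂) = −4.700224 − 2.323785 = -7.024009

price = 33.194623
Θ = -7.024009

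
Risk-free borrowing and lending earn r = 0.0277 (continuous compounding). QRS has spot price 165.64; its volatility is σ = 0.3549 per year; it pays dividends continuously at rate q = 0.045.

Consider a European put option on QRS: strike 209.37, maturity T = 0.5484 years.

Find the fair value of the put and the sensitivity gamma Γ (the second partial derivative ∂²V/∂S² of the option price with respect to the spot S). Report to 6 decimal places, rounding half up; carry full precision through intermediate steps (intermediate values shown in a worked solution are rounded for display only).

price = 49.166833
Γ = 0.006512

σ√T = 0.3549·√0.5484 = 0.262818
d₁ = (ln(S/K) + (r−q+σ²/2)T) / (σ√T) = (ln(165.64/209.37) + (0.0277−0.045+0.3549²/2)·0.5484) / 0.262818 = (-0.234286 + 0.025049) / 0.262818 = -0.796130
d₂ = d₁ − σ√T = -0.796130 − 0.262818 = -1.058947
e^{−rT} = 0.984924
e^{−qT} = 0.975624
N(−d₁) = 0.787022,  N(−d₂) = 0.855188
Put price V = K·e^{−rT}·N(−d₂) − S·e^{−qT}·N(−d₁) = 176.351388 − 127.184554 = 49.166833
φ(d₁) = (1/√(2π))·e^{−d₁²/2} = 0.290588
Γ = e^{−qT}·φ(d₁) / (S·σ·√T) = 0.006512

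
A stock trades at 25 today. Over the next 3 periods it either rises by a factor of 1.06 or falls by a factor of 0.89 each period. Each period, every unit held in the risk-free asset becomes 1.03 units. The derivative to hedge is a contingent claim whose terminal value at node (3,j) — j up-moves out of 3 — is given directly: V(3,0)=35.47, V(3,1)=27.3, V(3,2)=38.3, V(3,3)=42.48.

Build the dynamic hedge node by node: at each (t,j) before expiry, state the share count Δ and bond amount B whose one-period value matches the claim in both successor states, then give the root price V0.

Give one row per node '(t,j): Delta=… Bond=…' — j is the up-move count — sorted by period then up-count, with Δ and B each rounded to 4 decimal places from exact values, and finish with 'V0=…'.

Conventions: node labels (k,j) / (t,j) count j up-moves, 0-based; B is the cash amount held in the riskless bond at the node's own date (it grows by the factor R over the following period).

(0,0): Delta=1.2814 Bond=4.3623
(1,0): Delta=1.9551 Bond=-10.4965
(1,1): Delta=1.1602 Bond=7.7052
(2,0): Delta=-2.4269 Bond=75.9634
(2,1): Delta=2.7435 Bond=-29.4061
(2,2): Delta=0.8753 Bond=15.9383
V0=36.3977

The replicating-portfolio and risk-neutral prices coincide; use p* = (1.03−0.89)/(1.06−0.89) = 0.8235 for the latter.
Payoffs at expiry: V(3,0)=35.4700, V(3,1)=27.3000, V(3,2)=38.3000, V(3,3)=42.4800
(2,0): S=19.8025. Δ = (V_up−V_dn)/(S_up−S_dn) = (27.3000−35.4700)/(20.9907−17.6242) = -2.4269. V = [p*·27.3000 + (1−p*)·35.4700]/1.03 = 27.9046. B = V − Δ·S = 75.9634.
(2,1): S=23.5850. Δ = (V_up−V_dn)/(S_up−S_dn) = (38.3000−27.3000)/(25.0001−20.9907) = 2.7435. V = [p*·38.3000 + (1−p*)·27.3000]/1.03 = 35.2998. B = V − Δ·S = -29.4061.
(2,2): S=28.0900. Δ = (V_up−V_dn)/(S_up−S_dn) = (42.4800−38.3000)/(29.7754−25.0001) = 0.8753. V = [p*·42.4800 + (1−p*)·38.3000]/1.03 = 40.5266. B = V − Δ·S = 15.9383.
(1,0): S=22.2500. Δ = (V_up−V_dn)/(S_up−S_dn) = (35.2998−27.9046)/(23.5850−19.8025) = 1.9551. V = [p*·35.2998 + (1−p*)·27.9046]/1.03 = 33.0047. B = V − Δ·S = -10.4965.
(1,1): S=26.5000. Δ = (V_up−V_dn)/(S_up−S_dn) = (40.5266−35.2998)/(28.0900−23.5850) = 1.1602. V = [p*·40.5266 + (1−p*)·35.2998]/1.03 = 38.4507. B = V − Δ·S = 7.7052.
(0,0): S=25.0000. Δ = (V_up−V_dn)/(S_up−S_dn) = (38.4507−33.0047)/(26.5000−22.2500) = 1.2814. V = [p*·38.4507 + (1−p*)·33.0047]/1.03 = 36.3977. B = V − Δ·S = 4.3623.
As a check, the time-0 holding Δ(0,0)·S0 + B(0,0) comes to 36.3977 — exactly V0.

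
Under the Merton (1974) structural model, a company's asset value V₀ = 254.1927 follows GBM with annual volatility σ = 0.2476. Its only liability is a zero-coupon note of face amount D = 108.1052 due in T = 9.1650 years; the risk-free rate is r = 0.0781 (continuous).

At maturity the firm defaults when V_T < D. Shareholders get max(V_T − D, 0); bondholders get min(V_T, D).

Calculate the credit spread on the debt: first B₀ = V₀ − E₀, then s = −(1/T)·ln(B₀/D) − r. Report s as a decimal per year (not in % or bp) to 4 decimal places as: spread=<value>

Equity is a call on the firm's assets struck at D = 108.1052:
d₁ = [ln(V₀/D) + (r + σ²/2)T] / (σ√T)
   = [ln(254.1927/108.1052) + (0.0781 + 0.5·0.2476²)·9.1650] / (0.2476·√9.1650)
   = [0.854988 + 0.996720] / 0.749578 = 2.470334
d₂ = d₁ − σ√T = 2.470334 − 0.749578 = 1.720756
N(d₁) = 0.993251,  N(d₂) = 0.957352,  e^(−rT) = 0.488808
E₀ = V₀·N(d₁) − D·e^(−rT)·N(d₂)
   = 254.1927·0.993251 − 108.1052·0.488808·0.957352 = 201.888041
B₀ = V₀ − E₀ = 254.1927 − 201.888041 = 52.304659
spread = −(1/T)·ln(B₀/D) − r = −(1/9.1650)·ln(52.304659/108.1052) − 0.0781 = 0.00111652

spread=0.0011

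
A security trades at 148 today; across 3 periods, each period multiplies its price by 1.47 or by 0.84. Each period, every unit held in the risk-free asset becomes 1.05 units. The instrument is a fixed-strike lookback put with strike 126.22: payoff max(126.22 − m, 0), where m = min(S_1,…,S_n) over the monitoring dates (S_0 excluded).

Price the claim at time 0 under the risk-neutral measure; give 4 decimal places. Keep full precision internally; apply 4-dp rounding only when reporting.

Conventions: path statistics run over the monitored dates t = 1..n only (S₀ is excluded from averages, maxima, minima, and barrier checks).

price = 13.0076

Set p* = 0.3333 (from d < R < u); the path-dependent value is the discounted p*-expectation over all price paths.
Enumerate all 2^3 = 8 price paths (U = up ×1.47, D = down ×0.84); each path with k up-moves has probability p*^k·(1−p*)^(3−k).
DDD: m=87.7202, payoff=38.4998, prob=0.296296
UDD: m=153.5103, payoff=0.0000, prob=0.148148
DUD: m=124.3200, payoff=1.9000, prob=0.148148
UUD: m=217.5600, payoff=0.0000, prob=0.074074
DDU: m=104.4288, payoff=21.7912, prob=0.148148
UDU: m=182.7504, payoff=0.0000, prob=0.074074
DUU: m=124.3200, payoff=1.9000, prob=0.074074
UUU: m=217.5600, payoff=0.0000, prob=0.037037
Price = Σ prob·payoff / R^3 = 15.057899 / 1.157625 = 13.0076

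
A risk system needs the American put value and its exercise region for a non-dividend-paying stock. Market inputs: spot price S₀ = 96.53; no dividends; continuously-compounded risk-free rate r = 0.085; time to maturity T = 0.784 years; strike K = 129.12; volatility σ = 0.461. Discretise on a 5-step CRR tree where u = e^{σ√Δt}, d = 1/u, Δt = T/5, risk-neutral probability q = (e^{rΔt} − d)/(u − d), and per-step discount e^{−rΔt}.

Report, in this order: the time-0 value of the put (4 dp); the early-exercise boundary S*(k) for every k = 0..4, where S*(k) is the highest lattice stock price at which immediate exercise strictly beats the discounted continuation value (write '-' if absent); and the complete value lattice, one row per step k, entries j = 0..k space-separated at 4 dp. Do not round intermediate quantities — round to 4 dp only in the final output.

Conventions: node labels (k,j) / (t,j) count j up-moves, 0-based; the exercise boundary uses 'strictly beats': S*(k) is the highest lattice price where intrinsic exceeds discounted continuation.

Δt=0.15680  u=1.20027  d=0.83315  q=0.49104  discount=0.98676
step 5 (expiry): payoffs max(K−S,0) = 90.3704 73.2954 48.6964 13.2579 0.0000 0.0000
step 4: (k=4,j=0): S=46.5100, K−S=82.6100, hold=80.9005 ⇒ V=82.6100 exercise | (k=4,j=1): S=67.0045, K−S=62.1155, hold=60.4060 ⇒ V=62.1155 exercise | (k=4,j=2): S=96.5300, K−S=32.5900, hold=30.8805 ⇒ V=32.5900 exercise | (k=4,j=3): S=139.0658, K−S=0.0000, hold=6.6585 ⇒ V=6.6585 continue | (k=4,j=4): S=200.3449, K−S=0.0000, hold=0.0000 ⇒ V=0.0000 continue  boundary S*=96.5300
step 3: (k=3,j=0): S=55.8246, K−S=73.2954, hold=71.5860 ⇒ V=73.2954 exercise | (k=3,j=1): S=80.4236, K−S=48.6964, hold=46.9869 ⇒ V=48.6964 exercise | (k=3,j=2): S=115.8621, K−S=13.2579, hold=19.5938 ⇒ V=19.5938 continue | (k=3,j=3): S=166.9165, K−S=0.0000, hold=3.3440 ⇒ V=3.3440 continue  boundary S*=80.4236
step 2: (k=2,j=0): S=67.0045, K−S=62.1155, hold=60.4060 ⇒ V=62.1155 exercise | (k=2,j=1): S=96.5300, K−S=32.5900, hold=33.9505 ⇒ V=33.9505 continue | (k=2,j=2): S=139.0658, K−S=0.0000, hold=11.4608 ⇒ V=11.4608 continue  boundary S*=67.0045
step 1: (k=1,j=0): S=80.4236, K−S=48.6964, hold=47.6461 ⇒ V=48.6964 exercise | (k=1,j=1): S=115.8621, K−S=13.2579, hold=22.6039 ⇒ V=22.6039 continue  boundary S*=80.4236
step 0: (k=0,j=0): S=96.5300, K−S=32.5900, hold=35.4090 ⇒ V=35.4090 continue  boundary S*=-

price = 35.4090
boundary = - 80.4236 67.0045 80.4236 96.5300
tree:
35.4090
48.6964 22.6039
62.1155 33.9505 11.4608
73.2954 48.6964 19.5938 3.3440
82.6100 62.1155 32.5900 6.6585 0.0000
90.3704 73.2954 48.6964 13.2579 0.0000 0.0000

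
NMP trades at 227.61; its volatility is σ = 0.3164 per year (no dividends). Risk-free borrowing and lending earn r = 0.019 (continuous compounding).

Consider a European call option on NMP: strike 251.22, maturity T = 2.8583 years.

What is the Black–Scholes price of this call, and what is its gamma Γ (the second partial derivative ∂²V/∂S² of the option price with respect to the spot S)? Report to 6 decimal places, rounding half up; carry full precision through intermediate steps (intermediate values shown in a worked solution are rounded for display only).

price = 44.088545
Γ = 0.003221

σ√T = 0.3164·√2.8583 = 0.534922
d₁ = (ln(S/K) + (r+σ²/2)T) / (σ√T) = (ln(227.61/251.22) + (0.019+0.3164²/2)·2.8583) / 0.534922 = (-0.098695 + 0.197378) / 0.534922 = 0.184481
d₂ = d₁ − σ√T = 0.184481 − 0.534922 = -0.350441
e^{−rT} = 0.947141
N(d₁) = 0.573182,  N(d₂) = 0.363004
Call price V = S·N(d₁) − K·e^{−rT}·N(d₂) = 130.461954 − 86.373408 = 44.088545
φ(d₁) = (1/√(2π))·e^{−d₁²/2} = 0.392211
Γ = φ(d₁) / (S·σ·√T) = 0.003221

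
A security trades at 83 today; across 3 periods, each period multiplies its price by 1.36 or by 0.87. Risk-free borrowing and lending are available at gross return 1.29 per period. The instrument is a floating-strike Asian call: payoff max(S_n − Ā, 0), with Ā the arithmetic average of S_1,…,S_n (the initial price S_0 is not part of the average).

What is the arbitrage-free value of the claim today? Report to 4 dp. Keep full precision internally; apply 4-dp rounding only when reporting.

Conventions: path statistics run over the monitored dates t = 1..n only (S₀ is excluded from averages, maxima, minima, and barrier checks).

price = 17.3816

Set p* = 0.8571 (from d < R < u); the path-dependent value is the discounted p*-expectation over all price paths.
Enumerate all 2^3 = 8 price paths (U = up ×1.36, D = down ×0.87); each path with k up-moves has probability p*^k·(1−p*)^(3−k).
DDD: Ā=63.2295, payoff=0.0000, prob=0.002915
UDD: Ā=98.8415, payoff=0.0000, prob=0.017493
DUD: Ā=85.2848, payoff=0.1540, prob=0.017493
UUD: Ā=133.3188, payoff=0.2408, prob=0.104956
DDU: Ā=73.4905, payoff=11.9483, prob=0.017493
UDU: Ā=114.8817, payoff=18.6779, prob=0.104956
DUU: Ā=101.3251, payoff=32.2345, prob=0.104956
UUU: Ā=158.3932, payoff=50.3896, prob=0.629738
Price = Σ prob·payoff / R^3 = 37.312802 / 2.146689 = 17.3816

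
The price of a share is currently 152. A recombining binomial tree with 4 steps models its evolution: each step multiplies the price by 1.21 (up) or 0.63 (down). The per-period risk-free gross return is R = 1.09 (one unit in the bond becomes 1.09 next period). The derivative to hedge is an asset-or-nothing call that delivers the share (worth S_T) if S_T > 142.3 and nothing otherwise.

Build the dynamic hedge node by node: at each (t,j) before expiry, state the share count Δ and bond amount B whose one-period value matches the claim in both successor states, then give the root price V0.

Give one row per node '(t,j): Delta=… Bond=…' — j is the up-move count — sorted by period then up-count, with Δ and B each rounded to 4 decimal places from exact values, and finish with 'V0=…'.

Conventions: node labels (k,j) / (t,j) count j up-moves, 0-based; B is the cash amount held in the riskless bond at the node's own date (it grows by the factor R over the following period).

Since d<R<u, set p* = (R−d)/(u−d) = 0.7931; price each node as the discounted p*-expectation of its children.
Terminal payoffs: V(4,0)=0.0000, V(4,1)=0.0000, V(4,2)=0.0000, V(4,3)=169.6447, V(4,4)=325.8255
(3,0): S=38.0071. Δ = (V_up−V_dn)/(S_up−S_dn) = (0.0000−0.0000)/(45.9886−23.9445) = 0.0000. V = [p*·0.0000 + (1−p*)·0.0000]/1.09 = 0.0000. B = V − Δ·S = 0.0000.
(3,1): S=72.9978. Δ = (V_up−V_dn)/(S_up−S_dn) = (0.0000−0.0000)/(88.3274−45.9886) = 0.0000. V = [p*·0.0000 + (1−p*)·0.0000]/1.09 = 0.0000. B = V − Δ·S = 0.0000.
(3,2): S=140.2022. Δ = (V_up−V_dn)/(S_up−S_dn) = (169.6447−0.0000)/(169.6447−88.3274) = 2.0862. V = [p*·169.6447 + (1−p*)·0.0000]/1.09 = 123.4365. B = V − Δ·S = -169.0543.
(3,3): S=269.2773. Δ = (V_up−V_dn)/(S_up−S_dn) = (325.8255−169.6447)/(325.8255−169.6447) = 1.0000. V = [p*·325.8255 + (1−p*)·169.6447]/1.09 = 269.2773. B = V − Δ·S = 0.0000.
(2,0): S=60.3288. Δ = (V_up−V_dn)/(S_up−S_dn) = (0.0000−0.0000)/(72.9978−38.0071) = 0.0000. V = [p*·0.0000 + (1−p*)·0.0000]/1.09 = 0.0000. B = V − Δ·S = 0.0000.
(2,1): S=115.8696. Δ = (V_up−V_dn)/(S_up−S_dn) = (123.4365−0.0000)/(140.2022−72.9978) = 1.8367. V = [p*·123.4365 + (1−p*)·0.0000]/1.09 = 89.8146. B = V − Δ·S = -123.0069.
(2,2): S=222.5432. Δ = (V_up−V_dn)/(S_up−S_dn) = (269.2773−123.4365)/(269.2773−140.2022) = 1.1299. V = [p*·269.2773 + (1−p*)·123.4365]/1.09 = 219.3608. B = V − Δ·S = -32.0888.
(1,0): S=95.7600. Δ = (V_up−V_dn)/(S_up−S_dn) = (89.8146−0.0000)/(115.8696−60.3288) = 1.6171. V = [p*·89.8146 + (1−p*)·0.0000]/1.09 = 65.3507. B = V − Δ·S = -89.5021.
(1,1): S=183.9200. Δ = (V_up−V_dn)/(S_up−S_dn) = (219.3608−89.8146)/(222.5432−115.8696) = 1.2144. V = [p*·219.3608 + (1−p*)·89.8146]/1.09 = 176.6589. B = V − Δ·S = -46.6967.
(0,0): S=152.0000. Δ = (V_up−V_dn)/(S_up−S_dn) = (176.6589−65.3507)/(183.9200−95.7600) = 1.2626. V = [p*·176.6589 + (1−p*)·65.3507]/1.09 = 140.9446. B = V − Δ·S = -50.9661.
Check: Δ(0,0)·S0 + B(0,0) = 140.9446 = V0.

(0,0): Delta=1.2626 Bond=-50.9661
(1,0): Delta=1.6171 Bond=-89.5021
(1,1): Delta=1.2144 Bond=-46.6967
(2,0): Delta=0.0000 Bond=0.0000
(2,1): Delta=1.8367 Bond=-123.0069
(2,2): Delta=1.1299 Bond=-32.0888
(3,0): Delta=0.0000 Bond=0.0000
(3,1): Delta=0.0000 Bond=0.0000
(3,2): Delta=2.0862 Bond=-169.0543
(3,3): Delta=1.0000 Bond=0.0000
V0=140.9446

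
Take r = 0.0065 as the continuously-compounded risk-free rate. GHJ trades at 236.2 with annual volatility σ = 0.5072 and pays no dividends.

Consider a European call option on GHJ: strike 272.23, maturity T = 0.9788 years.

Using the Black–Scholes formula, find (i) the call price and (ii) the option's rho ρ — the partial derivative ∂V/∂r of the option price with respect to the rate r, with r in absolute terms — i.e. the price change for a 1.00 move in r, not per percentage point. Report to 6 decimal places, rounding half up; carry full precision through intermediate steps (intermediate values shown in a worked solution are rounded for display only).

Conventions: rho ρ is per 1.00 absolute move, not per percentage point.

price = 34.819245
ρ = 79.731091

σ√T = 0.5072·√0.9788 = 0.501795
d₁ = (ln(S/K) + (r+σ²/2)T) / (σ√T) = (ln(236.2/272.23) + (0.0065+0.5072²/2)·0.9788) / 0.501795 = (-0.141968 + 0.132261) / 0.501795 = -0.019345
d₂ = d₁ − σ√T = -0.019345 − 0.501795 = -0.521140
e^{−rT} = 0.993658
N(d₁) = 0.492283,  N(d₂) = 0.301135
Call price V = S·N(d₁) − K·e^{−rT}·N(d₂) = 116.277246 − 81.458001 = 34.819245
ρ = K·T·e^{−rT}·N(d₂) = 79.731091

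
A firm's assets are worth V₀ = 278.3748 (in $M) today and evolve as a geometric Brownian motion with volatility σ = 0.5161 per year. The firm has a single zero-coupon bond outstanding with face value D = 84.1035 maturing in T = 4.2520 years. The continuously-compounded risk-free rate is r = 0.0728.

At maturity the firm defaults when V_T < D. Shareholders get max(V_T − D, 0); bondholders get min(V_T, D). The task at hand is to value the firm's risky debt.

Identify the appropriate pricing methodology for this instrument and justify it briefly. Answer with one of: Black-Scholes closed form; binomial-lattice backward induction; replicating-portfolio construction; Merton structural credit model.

framework: Merton structural credit model

Key observation: the question is about default risk generated by asset-value dynamics against a debt face of 84.1035 — the structural framework prices exactly that.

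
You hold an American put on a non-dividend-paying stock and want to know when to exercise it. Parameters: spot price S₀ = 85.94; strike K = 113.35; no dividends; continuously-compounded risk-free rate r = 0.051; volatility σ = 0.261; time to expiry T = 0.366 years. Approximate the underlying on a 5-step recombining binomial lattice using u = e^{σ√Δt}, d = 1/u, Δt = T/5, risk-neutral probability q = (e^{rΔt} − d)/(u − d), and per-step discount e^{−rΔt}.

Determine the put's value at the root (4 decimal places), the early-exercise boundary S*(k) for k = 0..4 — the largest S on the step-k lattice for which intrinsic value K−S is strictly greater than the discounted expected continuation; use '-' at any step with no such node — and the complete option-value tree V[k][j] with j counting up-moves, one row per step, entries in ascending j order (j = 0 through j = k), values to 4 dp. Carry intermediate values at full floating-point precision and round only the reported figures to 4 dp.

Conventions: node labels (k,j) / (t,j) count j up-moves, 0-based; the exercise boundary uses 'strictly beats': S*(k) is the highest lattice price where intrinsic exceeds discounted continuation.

price = 27.4100
boundary = 85.9400 92.2280 85.9400 92.2280 98.9762
tree:
27.4100
33.2693 21.1220
38.7292 27.4100 14.7986
43.8168 33.2693 21.1220 8.8031
48.5575 38.7292 27.4100 14.3738 3.4901
52.9750 43.8168 33.2693 21.1220 7.1320 0.0000

params: Δt=0.07320 u=1.07317 d=0.93182 q=0.50881 e^(-rΔt)=0.99627
t_5 payoffs: 52.9750 43.8168 33.2693 21.1220 7.1320 0.0000
t_4: node(4,0) S=64.7925 payoff=48.5575 vs cont=48.1351 → 48.5575 [stop]  node(4,1) S=74.6208 payoff=38.7292 vs cont=38.3068 → 38.7292 [stop]  node(4,2) S=85.9400 payoff=27.4100 vs cont=26.9876 → 27.4100 [stop]  node(4,3) S=98.9762 payoff=14.3738 vs cont=13.9515 → 14.3738 [stop]  node(4,4) S=113.9898 payoff=0.0000 vs cont=3.4901 → 3.4901 [wait]  ⇒ S*(4)=98.9762
t_3: node(3,0) S=69.5332 payoff=43.8168 vs cont=43.3944 → 43.8168 [stop]  node(3,1) S=80.0807 payoff=33.2693 vs cont=32.8470 → 33.2693 [stop]  node(3,2) S=92.2280 payoff=21.1220 vs cont=20.6996 → 21.1220 [stop]  node(3,3) S=106.2180 payoff=7.1320 vs cont=8.8031 → 8.8031 [wait]  ⇒ S*(3)=92.2280
t_2: node(2,0) S=74.6208 payoff=38.7292 vs cont=38.3068 → 38.7292 [stop]  node(2,1) S=85.9400 payoff=27.4100 vs cont=26.9876 → 27.4100 [stop]  node(2,2) S=98.9762 payoff=14.3738 vs cont=14.7986 → 14.7986 [wait]  ⇒ S*(2)=85.9400
t_1: node(1,0) S=80.0807 payoff=33.2693 vs cont=32.8470 → 33.2693 [stop]  node(1,1) S=92.2280 payoff=21.1220 vs cont=20.9149 → 21.1220 [stop]  ⇒ S*(1)=92.2280
t_0: node(0,0) S=85.9400 payoff=27.4100 vs cont=26.9876 → 27.4100 [stop]  ⇒ S*(0)=85.9400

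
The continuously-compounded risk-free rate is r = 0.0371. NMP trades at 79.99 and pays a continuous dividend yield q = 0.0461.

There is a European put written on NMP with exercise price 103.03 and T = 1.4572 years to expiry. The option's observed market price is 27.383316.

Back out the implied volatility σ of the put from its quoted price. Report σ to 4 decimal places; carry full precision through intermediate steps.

At σ = 0.3142 the Black–Scholes value reproduces the quote:
σ√T = 0.3142·√1.4572 = 0.379285
d₁ = (ln(S/K) + (r−q+σ²/2)T) / (σ√T) = (ln(79.99/103.03) + (0.0371−0.0461+0.3142²/2)·1.4572) / 0.379285 = (-0.253119 + 0.058814) / 0.379285 = -0.512292
d₂ = d₁ − σ√T = -0.512292 − 0.379285 = -0.891577
e^{−rT} = 0.947373
e^{−qT} = 0.935030
N(−d₁) = 0.695777,  N(−d₂) = 0.813690
V = K·e^{−rT}·N(−d₂) − S·e^{−qT}·N(−d₁) = 79.422567 − 52.039251 = 27.383316 (matching the quote); vega is positive throughout, so no other σ reproduces this price

sigma = 0.3142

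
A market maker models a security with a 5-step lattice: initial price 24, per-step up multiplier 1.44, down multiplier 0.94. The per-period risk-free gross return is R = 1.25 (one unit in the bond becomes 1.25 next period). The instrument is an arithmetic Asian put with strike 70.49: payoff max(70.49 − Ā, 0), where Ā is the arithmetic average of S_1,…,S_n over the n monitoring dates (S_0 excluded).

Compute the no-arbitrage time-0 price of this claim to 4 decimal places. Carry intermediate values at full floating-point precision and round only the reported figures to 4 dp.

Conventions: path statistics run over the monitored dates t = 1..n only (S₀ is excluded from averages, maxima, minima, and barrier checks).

price = 7.3085

Set p* = 0.6200 (from d < R < u); the path-dependent value is the discounted p*-expectation over all price paths.
Enumerate all 2^5 = 32 price paths (U = up ×1.44, D = down ×0.94); each path with k up-moves has probability p*^k·(1−p*)^(5−k).
DDDDD: Ā=20.0104, payoff=50.4796, prob=0.007924
UDDDD: Ā=30.6543, payoff=39.8357, prob=0.012928
DUDDD: Ā=28.2543, payoff=42.2357, prob=0.012928
UUDDD: Ā=43.2831, payoff=27.2069, prob=0.021093
DDUDD: Ā=25.9983, payoff=44.4917, prob=0.012928
UDUDD: Ā=39.8271, payoff=30.6629, prob=0.021093
DUUDD: Ā=37.4271, payoff=33.0629, prob=0.021093
UUUDD: Ā=57.3352, payoff=13.1548, prob=0.034415
DDDUD: Ā=23.8776, payoff=46.6124, prob=0.012928
UDDUD: Ā=36.5785, payoff=33.9115, prob=0.021093
DUDUD: Ā=34.1785, payoff=36.3115, prob=0.021093
UUDUD: Ā=52.3585, payoff=18.1315, prob=0.034415
DDUUD: Ā=31.9225, payoff=38.5675, prob=0.021093
UDUUD: Ā=48.9025, payoff=21.5875, prob=0.034415
DUUUD: Ā=46.5025, payoff=23.9875, prob=0.034415
UUUUD: Ā=71.2379, payoff=0.0000, prob=0.056150
DDDDU: Ā=21.8842, payoff=48.6058, prob=0.012928
UDDDU: Ā=33.5248, payoff=36.9652, prob=0.021093
DUDDU: Ā=31.1248, payoff=39.3652, prob=0.021093
UUDDU: Ā=47.6805, payoff=22.8095, prob=0.034415
DDUDU: Ā=28.8688, payoff=41.6212, prob=0.021093
UDUDU: Ā=44.2245, payoff=26.2655, prob=0.034415
DUUDU: Ā=41.8245, payoff=28.6655, prob=0.034415
UUUDU: Ā=64.0715, payoff=6.4185, prob=0.056150
DDDUU: Ā=26.7481, payoff=43.7419, prob=0.021093
UDDUU: Ā=40.9758, payoff=29.5142, prob=0.034415
DUDUU: Ā=38.5758, payoff=31.9142, prob=0.034415
UUDUU: Ā=59.0949, payoff=11.3951, prob=0.056150
DDUUU: Ā=36.3198, payoff=34.1702, prob=0.034415
UDUUU: Ā=55.6389, payoff=14.8511, prob=0.056150
DUUUU: Ā=53.2389, payoff=17.2511, prob=0.056150
UUUUU: Ā=81.5575, payoff=0.0000, prob=0.091613
Price = Σ prob·payoff / R^5 = 22.303733 / 3.051758 = 7.3085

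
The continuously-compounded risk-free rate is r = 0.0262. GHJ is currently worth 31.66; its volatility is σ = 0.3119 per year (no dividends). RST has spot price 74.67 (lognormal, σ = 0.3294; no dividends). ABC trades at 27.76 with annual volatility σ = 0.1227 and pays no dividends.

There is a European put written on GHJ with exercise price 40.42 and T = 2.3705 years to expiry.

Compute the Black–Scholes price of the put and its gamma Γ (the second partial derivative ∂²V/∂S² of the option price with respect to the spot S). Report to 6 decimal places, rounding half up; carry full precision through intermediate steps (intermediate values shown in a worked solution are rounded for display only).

σ√T = 0.3119·√2.3705 = 0.480215
d₁ = (ln(S/K) + (r+σ²/2)T) / (σ√T) = (ln(31.66/40.42) + (0.0262+0.3119²/2)·2.3705) / 0.480215 = (-0.244271 + 0.177410) / 0.480215 = -0.139231
d₂ = d₁ − σ√T = -0.139231 − 0.480215 = -0.619445
e^{−rT} = 0.939782
N(−d₁) = 0.555366,  N(−d₂) = 0.732188
Put price V = K·e^{−rT}·N(−d₂) − S·N(−d₁) = 27.812908 − 17.582888 = 10.230020
φ(d₁) = (1/√(2π))·e^{−d₁²/2} = 0.395094
Γ = φ(d₁) / (S·σ·√T) = 0.025987

price = 10.230020
Γ = 0.025987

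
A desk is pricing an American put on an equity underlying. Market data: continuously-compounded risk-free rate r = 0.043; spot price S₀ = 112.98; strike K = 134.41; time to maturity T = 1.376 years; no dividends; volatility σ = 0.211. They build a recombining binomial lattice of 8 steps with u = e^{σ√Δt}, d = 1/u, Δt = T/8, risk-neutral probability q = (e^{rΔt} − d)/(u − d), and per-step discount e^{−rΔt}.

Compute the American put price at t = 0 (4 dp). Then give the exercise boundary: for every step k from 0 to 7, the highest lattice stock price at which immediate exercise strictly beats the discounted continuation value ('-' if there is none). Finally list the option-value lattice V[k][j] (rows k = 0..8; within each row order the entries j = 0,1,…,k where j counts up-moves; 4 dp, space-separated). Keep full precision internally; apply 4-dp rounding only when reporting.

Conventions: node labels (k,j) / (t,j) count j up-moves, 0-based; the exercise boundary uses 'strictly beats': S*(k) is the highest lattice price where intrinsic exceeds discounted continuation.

price = 22.4670
boundary = - 103.5136 94.8404 103.5136 112.9800 103.5136 112.9800 123.3121
tree:
22.4670
30.8964 15.0219
39.5696 21.9651 8.8398
47.5161 30.8964 14.0506 4.1656
54.7968 39.5696 21.4300 7.4528 1.1967
61.4675 47.5161 30.8964 12.9291 2.5142 0.0000
67.5792 54.7968 39.5696 21.4300 5.2822 0.0000 0.0000
73.1788 61.4675 47.5161 30.8964 11.0979 0.0000 0.0000 0.0000
78.3093 67.5792 54.7968 39.5696 21.4300 0.0000 0.0000 0.0000 0.0000

Δt=0.17200, u=1.09145, d=0.91621, q=0.52050, disc=e^(-rΔt)=0.99263
k=8 terminal: V=max(K-S,0) → 78.3093 67.5792 54.7968 39.5696 21.4300 0.0000 0.0000 0.0000 0.0000
k=7: j=0 S=61.2312 intr=73.1788 cont=72.1884 V=73.1788[EX]; j=1 S=72.9425 intr=61.4675 cont=60.4770 V=61.4675[EX]; j=2 S=86.8939 intr=47.5161 cont=46.5257 V=47.5161[EX]; j=3 S=103.5136 intr=30.8964 cont=29.9060 V=30.8964[EX]; j=4 S=123.3121 intr=11.0979 cont=10.2000 V=11.0979[EX]; j=5 S=146.8974 intr=0.0000 cont=0.0000 V=0.0000[hold]; j=6 S=174.9937 intr=0.0000 cont=0.0000 V=0.0000[hold]; j=7 S=208.4638 intr=0.0000 cont=0.0000 V=0.0000[hold]  S*(7)=123.3121
k=6: j=0 S=66.8308 intr=67.5792 cont=66.5888 V=67.5792[EX]; j=1 S=79.6132 intr=54.7968 cont=53.8064 V=54.7968[EX]; j=2 S=94.8404 intr=39.5696 cont=38.5792 V=39.5696[EX]; j=3 S=112.9800 intr=21.4300 cont=20.4396 V=21.4300[EX]; j=4 S=134.5891 intr=0.0000 cont=5.2822 V=5.2822[hold]; j=5 S=160.3312 intr=0.0000 cont=0.0000 V=0.0000[hold]; j=6 S=190.9970 intr=0.0000 cont=0.0000 V=0.0000[hold]  S*(6)=112.9800
k=5: j=0 S=72.9425 intr=61.4675 cont=60.4770 V=61.4675[EX]; j=1 S=86.8939 intr=47.5161 cont=46.5257 V=47.5161[EX]; j=2 S=103.5136 intr=30.8964 cont=29.9060 V=30.8964[EX]; j=3 S=123.3121 intr=11.0979 cont=12.9291 V=12.9291[hold]; j=4 S=146.8974 intr=0.0000 cont=2.5142 V=2.5142[hold]; j=5 S=174.9937 intr=0.0000 cont=0.0000 V=0.0000[hold]  S*(5)=103.5136
k=4: j=0 S=79.6132 intr=54.7968 cont=53.8064 V=54.7968[EX]; j=1 S=94.8404 intr=39.5696 cont=38.5792 V=39.5696[EX]; j=2 S=112.9800 intr=21.4300 cont=21.3857 V=21.4300[EX]; j=3 S=134.5891 intr=0.0000 cont=7.4528 V=7.4528[hold]; j=4 S=160.3312 intr=0.0000 cont=1.1967 V=1.1967[hold]  S*(4)=112.9800
k=3: j=0 S=86.8939 intr=47.5161 cont=46.5257 V=47.5161[EX]; j=1 S=103.5136 intr=30.8964 cont=29.9060 V=30.8964[EX]; j=2 S=123.3121 intr=11.0979 cont=14.0506 V=14.0506[hold]; j=3 S=146.8974 intr=0.0000 cont=4.1656 V=4.1656[hold]  S*(3)=103.5136
k=2: j=0 S=94.8404 intr=39.5696 cont=38.5792 V=39.5696[EX]; j=1 S=112.9800 intr=21.4300 cont=21.9651 V=21.9651[hold]; j=2 S=134.5891 intr=0.0000 cont=8.8398 V=8.8398[hold]  S*(2)=94.8404
k=1: j=0 S=103.5136 intr=30.8964 cont=30.1824 V=30.8964[EX]; j=1 S=123.3121 intr=11.0979 cont=15.0219 V=15.0219[hold]  S*(1)=103.5136
k=0: j=0 S=112.9800 intr=21.4300 cont=22.4670 V=22.4670[hold]  S*(0)=-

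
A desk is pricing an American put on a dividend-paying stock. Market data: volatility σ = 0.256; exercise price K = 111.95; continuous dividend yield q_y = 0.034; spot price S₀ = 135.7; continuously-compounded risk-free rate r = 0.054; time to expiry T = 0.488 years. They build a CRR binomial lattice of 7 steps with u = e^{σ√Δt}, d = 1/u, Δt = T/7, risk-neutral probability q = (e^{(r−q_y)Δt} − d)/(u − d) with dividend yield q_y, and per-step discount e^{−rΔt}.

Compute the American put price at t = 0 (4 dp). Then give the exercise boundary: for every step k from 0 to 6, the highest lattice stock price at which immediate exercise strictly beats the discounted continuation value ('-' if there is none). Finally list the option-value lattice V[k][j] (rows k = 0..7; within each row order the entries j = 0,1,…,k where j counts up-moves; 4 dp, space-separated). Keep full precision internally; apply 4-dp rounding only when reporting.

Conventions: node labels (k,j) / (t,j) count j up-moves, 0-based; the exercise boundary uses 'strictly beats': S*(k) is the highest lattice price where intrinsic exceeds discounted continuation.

params: Δt=0.06971 u=1.06993 d=0.93464 q=0.49342 e^(-rΔt)=0.99624
t_7 payoffs: 27.4039 15.1659 1.1565 0.0000 0.0000 0.0000 0.0000 0.0000
t_6: node(6,0) S=90.4583 payoff=21.4917 vs cont=21.2852 → 21.4917 [stop]  node(6,1) S=103.5521 payoff=8.3979 vs cont=8.2224 → 8.3979 [stop]  node(6,2) S=118.5412 payoff=0.0000 vs cont=0.5837 → 0.5837 [wait]  node(6,3) S=135.7000 payoff=0.0000 vs cont=0.0000 → 0.0000 [wait]  node(6,4) S=155.3425 payoff=0.0000 vs cont=0.0000 → 0.0000 [wait]  node(6,5) S=177.8282 payoff=0.0000 vs cont=0.0000 → 0.0000 [wait]  node(6,6) S=203.5687 payoff=0.0000 vs cont=0.0000 → 0.0000 [wait]  ⇒ S*(6)=103.5521
t_5: node(5,0) S=96.7841 payoff=15.1659 vs cont=14.9744 → 15.1659 [stop]  node(5,1) S=110.7935 payoff=1.1565 vs cont=4.5251 → 4.5251 [wait]  node(5,2) S=126.8308 payoff=0.0000 vs cont=0.2946 → 0.2946 [wait]  node(5,3) S=145.1894 payoff=0.0000 vs cont=0.0000 → 0.0000 [wait]  node(5,4) S=166.2055 payoff=0.0000 vs cont=0.0000 → 0.0000 [wait]  node(5,5) S=190.2637 payoff=0.0000 vs cont=0.0000 → 0.0000 [wait]  ⇒ S*(5)=96.7841
t_4: node(4,0) S=103.5521 payoff=8.3979 vs cont=9.8783 → 9.8783 [wait]  node(4,1) S=118.5412 payoff=0.0000 vs cont=2.4285 → 2.4285 [wait]  node(4,2) S=135.7000 payoff=0.0000 vs cont=0.1487 → 0.1487 [wait]  node(4,3) S=155.3425 payoff=0.0000 vs cont=0.0000 → 0.0000 [wait]  node(4,4) S=177.8282 payoff=0.0000 vs cont=0.0000 → 0.0000 [wait]  ⇒ S*(4)=-
t_3: node(3,0) S=110.7935 payoff=1.1565 vs cont=6.1791 → 6.1791 [wait]  node(3,1) S=126.8308 payoff=0.0000 vs cont=1.2987 → 1.2987 [wait]  node(3,2) S=145.1894 payoff=0.0000 vs cont=0.0750 → 0.0750 [wait]  node(3,3) S=166.2055 payoff=0.0000 vs cont=0.0000 → 0.0000 [wait]  ⇒ S*(3)=-
t_2: node(2,0) S=118.5412 payoff=0.0000 vs cont=3.7568 → 3.7568 [wait]  node(2,1) S=135.7000 payoff=0.0000 vs cont=0.6923 → 0.6923 [wait]  node(2,2) S=155.3425 payoff=0.0000 vs cont=0.0379 → 0.0379 [wait]  ⇒ S*(2)=-
t_1: node(1,0) S=126.8308 payoff=0.0000 vs cont=2.2363 → 2.2363 [wait]  node(1,1) S=145.1894 payoff=0.0000 vs cont=0.3680 → 0.3680 [wait]  ⇒ S*(1)=-
t_0: node(0,0) S=135.7000 payoff=0.0000 vs cont=1.3095 → 1.3095 [wait]  ⇒ S*(0)=-

price = 1.3095
boundary = - - - - - 96.7841 103.5521
tree:
1.3095
2.2363 0.3680
3.7568 0.6923 0.0379
6.1791 1.2987 0.0750 0.0000
9.8783 2.4285 0.1487 0.0000 0.0000
15.1659 4.5251 0.2946 0.0000 0.0000 0.0000
21.4917 8.3979 0.5837 0.0000 0.0000 0.0000 0.0000
27.4039 15.1659 1.1565 0.0000 0.0000 0.0000 0.0000 0.0000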